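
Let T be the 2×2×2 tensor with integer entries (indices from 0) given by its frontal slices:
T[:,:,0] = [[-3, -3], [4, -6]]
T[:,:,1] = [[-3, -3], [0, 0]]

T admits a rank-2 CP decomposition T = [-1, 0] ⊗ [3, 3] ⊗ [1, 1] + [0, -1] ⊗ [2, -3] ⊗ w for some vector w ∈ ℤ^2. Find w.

Subtract the known terms from T to get the rank-1 residual R = [0, -1] ⊗ [2, -3] ⊗ w, so R[i,j,k] = a[i]·b[j]·w[k]. Pick indices with nonzero a[1]·b[0] = (-1)·(2) = -2. Only the fibre through (1,0,·) is needed: R[1,0,:] = T[1,0,:] − Σₗ aₗ[1]bₗ[0]cₗ = [4, 0] − (0)·(3)·[1, 1] = [4, 0]. Then w[k] = R[1,0,k] / -2 for each k, giving w = [4, 0] / -2 = [-2, 0].

w = [-2, 0]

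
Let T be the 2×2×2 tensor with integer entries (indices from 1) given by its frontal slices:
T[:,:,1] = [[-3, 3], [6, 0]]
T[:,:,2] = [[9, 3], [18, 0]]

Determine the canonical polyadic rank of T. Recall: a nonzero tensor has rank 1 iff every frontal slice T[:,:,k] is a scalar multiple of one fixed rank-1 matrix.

Lower bound: the mode-1 unfolding of T (rows indexed by i, columns by (j,k) = (1,1), (1,2), (2,1), (2,2)) is [[-3, 9, 3, 3], [6, 18, 0, 0]].
There the 2×2 minor on rows i ∈ {1, 2}, columns (j,k) ∈ {(1,1), (1,2)} is det [[-3, 9], [6, 18]] = -108 ≠ 0, so this unfolding has rank ≥ 2; CP rank is at least every unfolding rank, so rank(T) ≥ 2. (This is only a lower bound: in general the CP rank may exceed every unfolding rank, so we still need to exhibit 2 rank-1 terms summing to T.)
Upper bound — finding two terms. Write S_k = T[:,:,k] for the frontal slices: S₁ = [[-3, 3], [6, 0]], S₂ = [[9, 3], [18, 0]].
If T = a₁ ⊗ b₁ ⊗ c₁ + a₂ ⊗ b₂ ⊗ c₂ then each S_k = c₁[k]·a₁b₁ᵀ + c₂[k]·a₂b₂ᵀ. S₁ and S₂ are linearly independent, so a₁b₁ᵀ and a₂b₂ᵀ must span the same plane of matrices: they are the rank-1 matrices of the form x·S₁ + y·S₂.
det(x·S₁ + y·S₂) is −18·x² − 72·xy − 54·y² = (-18)·(x + 3·y)(x + y), vanishing at (x:y) = (3:-1) and (1:-1).
M₁ = 3·S₁ − S₂ = [[-18, 6], [0, 0]] = (-6)·[1, 0][3, -1]ᵀ and M₂ = S₁ − S₂ = [[-12, 0], [-12, 0]] = (-12)·[1, 1][1, 0]ᵀ, so take a₁ = [1, 0], b₁ = [3, -1], a₂ = [1, 1], b₂ = [1, 0].
Each slice is an integer combination of E₁ = a₁b₁ᵀ and E₂ = a₂b₂ᵀ: S₁ = −3·E₁ + 6·E₂, S₂ = −3·E₁ + 18·E₂; reading off coefficients, c₁ = [-3, -3] and c₂ = [6, 18].
Hence T = [1, 0] ⊗ [3, -1] ⊗ [-3, -3] + [1, 1] ⊗ [1, 0] ⊗ [6, 18], so rank(T) ≤ 2.
These bounds meet, so rank(T) = 2.

2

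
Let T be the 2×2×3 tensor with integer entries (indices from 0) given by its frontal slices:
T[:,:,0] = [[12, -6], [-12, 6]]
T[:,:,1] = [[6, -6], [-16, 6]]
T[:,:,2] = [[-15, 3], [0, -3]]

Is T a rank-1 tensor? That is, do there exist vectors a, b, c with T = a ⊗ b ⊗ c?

No

The mode-2 unfolding of T (rows indexed by j, columns by (i,k) = (0,0), (0,1), (0,2), (1,0), (1,1), (1,2)) is [[12, 6, -15, -12, -16, 0], [-6, -6, 3, 6, 6, -3]].
There the 2×2 minor on rows j ∈ {0, 1}, columns (i,k) ∈ {(0,0), (0,1)} is det [[12, 6], [-6, -6]] = -36 ≠ 0, so this unfolding has rank ≥ 2; CP rank is at least every unfolding rank, so rank(T) ≥ 2.
In particular rank(T) ≥ 2 > 1, so T is not rank-1.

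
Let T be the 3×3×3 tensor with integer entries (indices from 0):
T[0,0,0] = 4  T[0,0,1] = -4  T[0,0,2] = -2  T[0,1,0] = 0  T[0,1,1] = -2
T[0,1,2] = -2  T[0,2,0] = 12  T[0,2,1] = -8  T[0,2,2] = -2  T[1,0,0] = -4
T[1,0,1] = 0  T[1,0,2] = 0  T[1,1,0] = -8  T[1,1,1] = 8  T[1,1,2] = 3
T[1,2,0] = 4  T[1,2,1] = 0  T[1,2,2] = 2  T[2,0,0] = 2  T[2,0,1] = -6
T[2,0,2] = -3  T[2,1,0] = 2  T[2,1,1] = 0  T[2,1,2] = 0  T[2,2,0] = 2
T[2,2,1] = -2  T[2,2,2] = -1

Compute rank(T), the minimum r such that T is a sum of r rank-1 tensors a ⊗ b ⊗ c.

3

Lower bound: the mode-2 unfolding of T (rows indexed by j, columns by (i,k) = (0,0), (0,1), (0,2), (1,0), (1,1), (1,2), (2,0), (2,1), (2,2)) is [[4, -4, -2, -4, 0, 0, 2, -6, -3], [0, -2, -2, -8, 8, 3, 2, 0, 0], [12, -8, -2, 4, 0, 2, 2, -2, -1]].
There the 3×3 minor on rows j ∈ {0, 1, 2}, columns (i,k) ∈ {(0,0), (0,1), (1,1)} is det [[4, -4, 0], [0, -2, 8], [12, -8, 0]] = -128 ≠ 0, so this unfolding has rank ≥ 3; CP rank is at least every unfolding rank, so rank(T) ≥ 3. (Unfolding ranks only ever bound the CP rank from below — rank(T) can be strictly larger than all of them — so the matching upper bound has to come from an explicit 3-term decomposition.)
Upper bound: T is a sum of 3 rank-1 terms, T = (0, 1, 1) ⊗ (2, -1, 0) ⊗ (0, -2, -1) + (1, 1, 0) ⊗ (0, 1, -2) ⊗ (-4, 2, 0) + (2, -2, 1) ⊗ (1, 1, 1) ⊗ (2, -2, -1) (one valid choice — decompositions are not unique — normalised so each a, b is primitive with positive first nonzero entry; check it by expanding all entries), so rank(T) ≤ 3.
These bounds meet, so rank(T) = 3.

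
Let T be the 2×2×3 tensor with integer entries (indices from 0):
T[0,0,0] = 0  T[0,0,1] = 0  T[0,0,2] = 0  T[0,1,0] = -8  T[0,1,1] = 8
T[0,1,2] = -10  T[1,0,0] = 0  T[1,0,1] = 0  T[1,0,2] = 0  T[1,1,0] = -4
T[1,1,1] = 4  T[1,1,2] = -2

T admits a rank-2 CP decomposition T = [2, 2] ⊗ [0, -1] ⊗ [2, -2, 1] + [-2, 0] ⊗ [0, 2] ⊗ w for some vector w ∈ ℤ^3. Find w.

Subtract the known terms from T to get the rank-1 residual R = [-2, 0] ⊗ [0, 2] ⊗ w, so R[i,j,k] = a[i]·b[j]·w[k]. Pick indices with nonzero a[0]·b[1] = (-2)·(2) = -4. Only the fibre through (0,1,·) is needed: R[0,1,:] = T[0,1,:] − Σₗ aₗ[0]bₗ[1]cₗ = [-8, 8, -10] − (2)·(-1)·[2, -2, 1] = [-4, 4, -8]. Then w[k] = R[0,1,k] / -4 for each k, giving w = [-4, 4, -8] / -4 = [1, -1, 2].

w = [1, -1, 2]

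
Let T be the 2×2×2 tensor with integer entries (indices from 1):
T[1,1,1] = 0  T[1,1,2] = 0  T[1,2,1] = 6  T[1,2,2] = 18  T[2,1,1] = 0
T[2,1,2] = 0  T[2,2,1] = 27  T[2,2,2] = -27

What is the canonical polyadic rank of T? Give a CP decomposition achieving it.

rank(T) = 2

Lower bound: the mode-1 unfolding of T (rows indexed by i, columns by (j,k) = (1,1), (1,2), (2,1), (2,2)) is [[0, 0, 6, 18], [0, 0, 27, -27]].
There the 2×2 minor on rows i ∈ {1, 2}, columns (j,k) ∈ {(2,1), (2,2)} is det [[6, 18], [27, -27]] = -648 ≠ 0, so this unfolding has rank ≥ 2; CP rank is at least every unfolding rank, so rank(T) ≥ 2. (Unfolding ranks only ever bound the CP rank from below — rank(T) can be strictly larger than all of them — so the matching upper bound has to come from an explicit 2-term decomposition.)
Upper bound — finding two terms. Every mode-2 slice of T is a multiple of one matrix: T[:,j,:] = b[j]·M with b = [0, 1] and M = [[6, 18], [27, -27]] (rows indexed by i, columns by k). So it suffices to write M as a sum of two rank-1 matrices.
Splitting M by its rows (i = 1, 2), M = [1, 0][6, 18]ᵀ + [0, 1][27, -27]ᵀ.
Hence T = [1, 0] ⊗ [0, 1] ⊗ [6, 18] + [0, 1] ⊗ [0, 1] ⊗ [27, -27], so rank(T) ≤ 2.
These bounds meet, so rank(T) = 2.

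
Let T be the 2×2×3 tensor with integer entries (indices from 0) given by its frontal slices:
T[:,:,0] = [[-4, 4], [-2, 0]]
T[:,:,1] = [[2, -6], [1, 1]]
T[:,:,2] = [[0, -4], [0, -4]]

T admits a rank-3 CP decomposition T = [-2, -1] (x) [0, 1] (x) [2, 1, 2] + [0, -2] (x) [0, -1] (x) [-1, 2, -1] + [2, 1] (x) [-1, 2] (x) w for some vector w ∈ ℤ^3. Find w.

Subtract the known terms from T to get the rank-1 residual R = [2, 1] (x) [-1, 2] (x) w, so R[i,j,k] = a[i]·b[j]·w[k]. Pick indices with nonzero a[0]·b[0] = (2)·(-1) = -2. Only the fibre through (0,0,·) is needed: R[0,0,:] = T[0,0,:] − Σₗ aₗ[0]bₗ[0]cₗ = [-4, 2, 0] − (-2)·(0)·[2, 1, 2] − (0)·(0)·[-1, 2, -1] = [-4, 2, 0]. Then w[k] = R[0,0,k] / -2 for each k, giving w = [-4, 2, 0] / -2 = [2, -1, 0].

w = [2, -1, 0]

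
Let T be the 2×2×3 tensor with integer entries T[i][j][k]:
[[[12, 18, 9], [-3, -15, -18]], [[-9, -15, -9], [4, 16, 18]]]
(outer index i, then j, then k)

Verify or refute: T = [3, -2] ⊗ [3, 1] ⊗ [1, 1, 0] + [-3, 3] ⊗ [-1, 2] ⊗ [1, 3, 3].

Reconstruct entrywise from the claimed factors. For example, T[1,1,0] = 4 and Σₗ aₗ[1]bₗ[1]cₗ[0] = (-2)·(1)·(1) + (3)·(2)·(1) = 4; checking all 12 entries, every one matches. The claim holds.

Yes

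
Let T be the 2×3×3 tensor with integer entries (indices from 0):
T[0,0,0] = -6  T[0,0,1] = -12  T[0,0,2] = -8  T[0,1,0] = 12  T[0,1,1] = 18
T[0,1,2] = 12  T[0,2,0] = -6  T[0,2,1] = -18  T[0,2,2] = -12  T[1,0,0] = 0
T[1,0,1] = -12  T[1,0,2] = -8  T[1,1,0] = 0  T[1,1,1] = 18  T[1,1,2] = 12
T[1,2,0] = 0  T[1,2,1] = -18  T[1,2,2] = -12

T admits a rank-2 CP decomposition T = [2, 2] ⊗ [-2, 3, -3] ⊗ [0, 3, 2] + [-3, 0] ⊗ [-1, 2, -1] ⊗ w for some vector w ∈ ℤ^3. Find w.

w = [-2, 0, 0]

Subtract the known terms from T to get the rank-1 residual R = [-3, 0] ⊗ [-1, 2, -1] ⊗ w, so R[i,j,k] = a[i]·b[j]·w[k]. Pick indices with nonzero a[0]·b[0] = (-3)·(-1) = 3. Only the fibre through (0,0,·) is needed: R[0,0,:] = T[0,0,:] − Σₗ aₗ[0]bₗ[0]cₗ = [-6, -12, -8] − (2)·(-2)·[0, 3, 2] = [-6, 0, 0]. Then w[k] = R[0,0,k] / 3 for each k, giving w = [-6, 0, 0] / 3 = [-2, 0, 0].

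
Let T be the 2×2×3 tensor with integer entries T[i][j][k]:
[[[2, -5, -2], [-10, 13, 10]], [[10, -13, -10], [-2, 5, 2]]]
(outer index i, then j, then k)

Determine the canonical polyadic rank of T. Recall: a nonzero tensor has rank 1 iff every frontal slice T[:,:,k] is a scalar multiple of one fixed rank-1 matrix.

Lower bound: the mode-1 unfolding of T (rows indexed by i, columns by (j,k) = (0,0), (0,1), (0,2), (1,0), (1,1), (1,2)) is [[2, -5, -2, -10, 13, 10], [10, -13, -10, -2, 5, 2]].
There the 2×2 minor on rows i ∈ {0, 1}, columns (j,k) ∈ {(0,0), (0,1)} is det [[2, -5], [10, -13]] = 24 ≠ 0, so this unfolding has rank ≥ 2; CP rank is at least every unfolding rank, so rank(T) ≥ 2. (This is only a lower bound: in general the CP rank may exceed every unfolding rank, so we still need to exhibit 2 rank-1 terms summing to T.)
Upper bound — finding two terms. Write S_k = T[:,:,k] for the frontal slices: S₀ = [[2, -10], [10, -2]], S₁ = [[-5, 13], [-13, 5]], S₂ = [[-2, 10], [-10, 2]].
If T = a₁ ⊗ b₁ ⊗ c₁ + a₂ ⊗ b₂ ⊗ c₂ then each S_k = c₁[k]·a₁b₁ᵀ + c₂[k]·a₂b₂ᵀ. S₀ and S₁ are linearly independent, so a₁b₁ᵀ and a₂b₂ᵀ must span the same plane of matrices: they are the rank-1 matrices of the form x·S₀ + y·S₁.
det(x·S₀ + y·S₁) is 96·x² − 240·xy + 144·y² = 48·(2·x − 3·y)(x − y), vanishing at (x:y) = (3:2) and (1:1).
M₁ = 3·S₀ + 2·S₁ = [[-4, -4], [4, 4]] = (-4)·(1, -1)(1, 1)ᵀ and M₂ = S₀ + S₁ = [[-3, 3], [-3, 3]] = (-3)·(1, 1)(1, -1)ᵀ, so take a₁ = (1, -1), b₁ = (1, 1), a₂ = (1, 1), b₂ = (1, -1).
Each slice is an integer combination of E₁ = a₁b₁ᵀ and E₂ = a₂b₂ᵀ: S₀ = −4·E₁ + 6·E₂, S₁ = 4·E₁ − 9·E₂, S₂ = 4·E₁ − 6·E₂; reading off coefficients, c₁ = (-4, 4, 4) and c₂ = (6, -9, -6).
Hence T = (1, -1) ⊗ (1, 1) ⊗ (-4, 4, 4) + (1, 1) ⊗ (1, -1) ⊗ (6, -9, -6), so rank(T) ≤ 2.
These bounds meet, so rank(T) = 2.

2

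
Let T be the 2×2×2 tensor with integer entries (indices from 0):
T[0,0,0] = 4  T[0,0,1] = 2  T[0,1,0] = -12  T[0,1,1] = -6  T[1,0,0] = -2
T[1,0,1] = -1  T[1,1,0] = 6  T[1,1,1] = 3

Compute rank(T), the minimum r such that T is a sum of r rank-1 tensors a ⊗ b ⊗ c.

1

Lower bound: T ≠ 0 (e.g. T[0,0,0] = 4), so rank(T) ≥ 1.
Upper bound: if T = a ⊗ b ⊗ c then every fibre of T is a multiple of the corresponding factor, so read the factors off the fibres through the nonzero entry T[0,0,0] = 4.
The mode-1 fibre T[:,0,0] = [4, -2] gives a = [2, -1] (primitive direction); the mode-2 fibre T[0,:,0] = [4, -12] gives b = [1, -3]; then c[k] = T[0,0,k] / (a[0]·b[0]) = [4, 2] / 2 = [2, 1].
Expanding [2, -1] ⊗ [1, -3] ⊗ [2, 1] reproduces all 8 entries of T, so T = [2, -1] ⊗ [1, -3] ⊗ [2, 1] and rank(T) ≤ 1.
These bounds meet, so rank(T) = 1.
Check entry T[0,1,1] = -6: (2)·(-3)·(1) = -6.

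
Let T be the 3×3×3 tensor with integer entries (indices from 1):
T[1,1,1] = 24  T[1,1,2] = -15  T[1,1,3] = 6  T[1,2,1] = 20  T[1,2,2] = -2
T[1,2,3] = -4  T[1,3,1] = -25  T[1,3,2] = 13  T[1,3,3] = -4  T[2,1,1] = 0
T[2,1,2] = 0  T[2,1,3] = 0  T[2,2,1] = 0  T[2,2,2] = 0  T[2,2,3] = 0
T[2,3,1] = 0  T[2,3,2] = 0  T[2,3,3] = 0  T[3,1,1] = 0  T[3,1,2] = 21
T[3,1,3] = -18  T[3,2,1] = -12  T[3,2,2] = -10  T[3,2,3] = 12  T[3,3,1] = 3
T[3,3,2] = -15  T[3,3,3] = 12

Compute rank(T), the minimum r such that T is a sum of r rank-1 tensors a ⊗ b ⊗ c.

2

Lower bound: the mode-3 unfolding of T (rows indexed by k, columns by (i,j) = (1,1), (1,2), (1,3), (2,1), (2,2), (2,3), (3,1), (3,2), (3,3)) is [[24, 20, -25, 0, 0, 0, 0, -12, 3], [-15, -2, 13, 0, 0, 0, 21, -10, -15], [6, -4, -4, 0, 0, 0, -18, 12, 12]].
There the 2×2 minor on rows k ∈ {1, 2}, columns (i,j) ∈ {(1,1), (1,2)} is det [[24, 20], [-15, -2]] = 252 ≠ 0, so this unfolding has rank ≥ 2; CP rank is at least every unfolding rank, so rank(T) ≥ 2. (Unfolding ranks only ever bound the CP rank from below — rank(T) can be strictly larger than all of them — so the matching upper bound has to come from an explicit 2-term decomposition.)
Upper bound — finding two terms. Write S_k = T[:,:,k] for the frontal slices: S₁ = [[24, 20, -25], [0, 0, 0], [0, -12, 3]], S₂ = [[-15, -2, 13], [0, 0, 0], [21, -10, -15]], S₃ = [[6, -4, -4], [0, 0, 0], [-18, 12, 12]].
If T = a₁ ⊗ b₁ ⊗ c₁ + a₂ ⊗ b₂ ⊗ c₂ then each S_k = c₁[k]·a₁b₁ᵀ + c₂[k]·a₂b₂ᵀ. S₁ and S₂ are linearly independent, so a₁b₁ᵀ and a₂b₂ᵀ must span the same plane of matrices: they are the rank-1 matrices of the form x·S₁ + y·S₂.
The 2×2 minor of x·S₁ + y·S₂ on rows {1,3}, columns {1,2} is −288·x² − 480·xy + 192·y² = (-96)·(x + 2·y)(3·x − y), vanishing at (x:y) = (2:-1) and (1:3).
M₁ = 2·S₁ − S₂ = [[63, 42, -63], [0, 0, 0], [-21, -14, 21]] = 7·[3, 0, -1][3, 2, -3]ᵀ and M₂ = S₁ + 3·S₂ = [[-21, 14, 14], [0, 0, 0], [63, -42, -42]] = (-7)·[1, 0, -3][3, -2, -2]ᵀ, so take a₁ = [3, 0, -1], b₁ = [3, 2, -3], a₂ = [1, 0, -3], b₂ = [3, -2, -2].
Each slice is an integer combination of E₁ = a₁b₁ᵀ and E₂ = a₂b₂ᵀ: S₁ = 3·E₁ − E₂, S₂ = −E₁ − 2·E₂, S₃ = 2·E₂; reading off coefficients, c₁ = [3, -1, 0] and c₂ = [-1, -2, 2].
Hence T = [3, 0, -1] ⊗ [3, 2, -3] ⊗ [3, -1, 0] + [1, 0, -3] ⊗ [3, -2, -2] ⊗ [-1, -2, 2], so rank(T) ≤ 2.
These bounds meet, so rank(T) = 2.
Check entry T[3,1,3] = -18: (-1)·(3)·(0) + (-3)·(3)·(2) = -18.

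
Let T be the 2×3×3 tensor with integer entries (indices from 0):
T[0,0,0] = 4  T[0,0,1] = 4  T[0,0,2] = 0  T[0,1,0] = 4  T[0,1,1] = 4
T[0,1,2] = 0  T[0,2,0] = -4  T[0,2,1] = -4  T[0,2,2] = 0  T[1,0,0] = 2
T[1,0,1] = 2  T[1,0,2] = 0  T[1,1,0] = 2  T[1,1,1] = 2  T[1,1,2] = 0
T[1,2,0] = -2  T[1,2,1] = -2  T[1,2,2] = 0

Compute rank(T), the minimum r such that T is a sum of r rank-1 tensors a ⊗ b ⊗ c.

1

Lower bound: T ≠ 0 (e.g. T[0,0,0] = 4), so rank(T) ≥ 1.
Upper bound: if T = a ⊗ b ⊗ c then every fibre of T is a multiple of the corresponding factor, so read the factors off the fibres through the nonzero entry T[0,0,0] = 4.
The mode-1 fibre T[:,0,0] = [4, 2] gives a = [2, 1] (primitive direction); the mode-2 fibre T[0,:,0] = [4, 4, -4] gives b = [1, 1, -1]; then c[k] = T[0,0,k] / (a[0]·b[0]) = [4, 4, 0] / 2 = [2, 2, 0].
Expanding [2, 1] ⊗ [1, 1, -1] ⊗ [2, 2, 0] reproduces all 18 entries of T, so T = [2, 1] ⊗ [1, 1, -1] ⊗ [2, 2, 0] and rank(T) ≤ 1.
These bounds meet, so rank(T) = 1.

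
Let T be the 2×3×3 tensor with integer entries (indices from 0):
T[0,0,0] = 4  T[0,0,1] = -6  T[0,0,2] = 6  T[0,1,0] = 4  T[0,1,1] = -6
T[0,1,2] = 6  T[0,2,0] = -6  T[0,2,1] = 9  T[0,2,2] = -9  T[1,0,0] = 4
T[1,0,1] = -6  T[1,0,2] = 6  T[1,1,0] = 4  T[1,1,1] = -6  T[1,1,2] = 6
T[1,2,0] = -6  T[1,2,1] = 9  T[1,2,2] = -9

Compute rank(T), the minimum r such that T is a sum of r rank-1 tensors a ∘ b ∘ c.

Lower bound: T ≠ 0 (e.g. T[0,0,0] = 4), so rank(T) ≥ 1.
Upper bound: the mode-1 fibre T[:,0,0] = [4, 4] gives a = [1, 1] (primitive direction); the mode-2 fibre T[0,:,0] = [4, 4, -6] gives b = [2, 2, -3]; then c[k] = T[0,0,k] / (a[0]·b[0]) = [4, -6, 6] / 2 = [2, -3, 3].
Expanding [1, 1] ∘ [2, 2, -3] ∘ [2, -3, 3] reproduces all 18 entries of T, so T = [1, 1] ∘ [2, 2, -3] ∘ [2, -3, 3] and rank(T) ≤ 1.
These bounds meet, so rank(T) = 1.

1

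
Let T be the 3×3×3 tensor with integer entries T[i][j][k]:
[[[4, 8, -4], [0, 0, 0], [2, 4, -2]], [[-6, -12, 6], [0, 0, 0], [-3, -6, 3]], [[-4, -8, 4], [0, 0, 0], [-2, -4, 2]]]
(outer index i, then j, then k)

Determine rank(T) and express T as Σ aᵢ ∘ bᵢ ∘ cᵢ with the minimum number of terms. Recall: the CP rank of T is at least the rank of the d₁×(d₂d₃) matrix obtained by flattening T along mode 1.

rank(T) = 1

Lower bound: T ≠ 0 (e.g. T[0,0,0] = 4), so rank(T) ≥ 1.
Upper bound: if T = a ∘ b ∘ c then every fibre of T is a multiple of the corresponding factor, so read the factors off the fibres through the nonzero entry T[0,0,0] = 4.
The mode-1 fibre T[:,0,0] = [4, -6, -4] gives a = [2, -3, -2] (primitive direction); the mode-2 fibre T[0,:,0] = [4, 0, 2] gives b = [2, 0, 1]; then c[k] = T[0,0,k] / (a[0]·b[0]) = [4, 8, -4] / 4 = [1, 2, -1].
Expanding [2, -3, -2] ∘ [2, 0, 1] ∘ [1, 2, -1] reproduces all 27 entries of T, so T = [2, -3, -2] ∘ [2, 0, 1] ∘ [1, 2, -1] and rank(T) ≤ 1.
These bounds meet, so rank(T) = 1.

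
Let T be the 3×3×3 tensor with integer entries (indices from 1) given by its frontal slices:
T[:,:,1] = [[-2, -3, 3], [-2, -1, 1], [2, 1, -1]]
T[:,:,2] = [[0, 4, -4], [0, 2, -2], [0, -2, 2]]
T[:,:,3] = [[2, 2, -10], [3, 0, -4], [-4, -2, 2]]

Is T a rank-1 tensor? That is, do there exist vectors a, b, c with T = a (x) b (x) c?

The mode-3 unfolding of T (rows indexed by k, columns by (i,j) = (1,1), (1,2), (1,3), (2,1), (2,2), (2,3), (3,1), (3,2), (3,3)) is [[-2, -3, 3, -2, -1, 1, 2, 1, -1], [0, 4, -4, 0, 2, -2, 0, -2, 2], [2, 2, -10, 3, 0, -4, -4, -2, 2]].
There the 3×3 minor on rows k ∈ {1, 2, 3}, columns (i,j) ∈ {(1,1), (1,2), (1,3)} is det [[-2, -3, 3], [0, 4, -4], [2, 2, -10]] = 64 ≠ 0, so this unfolding has rank ≥ 3; CP rank is at least every unfolding rank, so rank(T) ≥ 3.
In particular rank(T) ≥ 3 > 1, so T is not rank-1.

No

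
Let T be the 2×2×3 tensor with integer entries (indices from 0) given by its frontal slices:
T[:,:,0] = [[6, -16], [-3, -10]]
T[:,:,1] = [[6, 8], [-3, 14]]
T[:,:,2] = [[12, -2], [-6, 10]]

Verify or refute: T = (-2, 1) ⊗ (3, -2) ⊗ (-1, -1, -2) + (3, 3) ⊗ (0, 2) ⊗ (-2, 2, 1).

Reconstruct entrywise from the claimed factors. For example, T[1,0,0] = -3 and Σₗ aₗ[1]bₗ[0]cₗ[0] = (1)·(3)·(-1) + (3)·(0)·(-2) = -3; checking all 12 entries, every one matches. The claim holds.

Yes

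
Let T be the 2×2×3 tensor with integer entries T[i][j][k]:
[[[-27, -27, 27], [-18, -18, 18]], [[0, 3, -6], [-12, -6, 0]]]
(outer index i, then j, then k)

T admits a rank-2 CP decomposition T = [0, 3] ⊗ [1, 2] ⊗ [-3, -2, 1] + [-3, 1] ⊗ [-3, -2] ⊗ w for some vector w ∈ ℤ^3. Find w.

w = [-3, -3, 3]

Subtract the known terms from T to get the rank-1 residual R = [-3, 1] ⊗ [-3, -2] ⊗ w, so R[i,j,k] = a[i]·b[j]·w[k]. Pick indices with nonzero a[0]·b[0] = (-3)·(-3) = 9. Only the fibre through (0,0,·) is needed: R[0,0,:] = T[0,0,:] − Σₗ aₗ[0]bₗ[0]cₗ = [-27, -27, 27] − (0)·(1)·[-3, -2, 1] = [-27, -27, 27]. Then w[k] = R[0,0,k] / 9 for each k, giving w = [-27, -27, 27] / 9 = [-3, -3, 3].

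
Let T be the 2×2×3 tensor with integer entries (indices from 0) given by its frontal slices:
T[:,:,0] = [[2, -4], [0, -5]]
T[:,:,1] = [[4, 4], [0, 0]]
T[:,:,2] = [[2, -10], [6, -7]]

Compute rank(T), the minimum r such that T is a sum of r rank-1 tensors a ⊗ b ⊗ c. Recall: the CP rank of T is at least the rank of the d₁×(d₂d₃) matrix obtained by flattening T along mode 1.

3

Lower bound: the mode-3 unfolding of T (rows indexed by k, columns by (i,j) = (0,0), (0,1), (1,0), (1,1)) is [[2, -4, 0, -5], [4, 4, 0, 0], [2, -10, 6, -7]].
There the 3×3 minor on rows k ∈ {0, 1, 2}, columns (i,j) ∈ {(0,0), (0,1), (1,0)} is det [[2, -4, 0], [4, 4, 0], [2, -10, 6]] = 144 ≠ 0, so this unfolding has rank ≥ 3; CP rank is at least every unfolding rank, so rank(T) ≥ 3. (Unfolding ranks only ever bound the CP rank from below — rank(T) can be strictly larger than all of them — so the matching upper bound has to come from an explicit 3-term decomposition.)
Upper bound: T is a sum of 3 rank-1 terms, T = [0, 1] ⊗ [2, 1] ⊗ [-1, 0, 1] + [1, 0] ⊗ [1, 1] ⊗ [0, 4, -2] + [1, 1] ⊗ [1, -2] ⊗ [2, 0, 4] (one valid choice — decompositions are not unique — normalised so each a, b is primitive with positive first nonzero entry; check it by expanding all entries), so rank(T) ≤ 3.
These bounds meet, so rank(T) = 3.
Check entry T[1,0,0] = 0: (1)·(2)·(-1) + (0)·(1)·(0) + (1)·(1)·(2) = 0.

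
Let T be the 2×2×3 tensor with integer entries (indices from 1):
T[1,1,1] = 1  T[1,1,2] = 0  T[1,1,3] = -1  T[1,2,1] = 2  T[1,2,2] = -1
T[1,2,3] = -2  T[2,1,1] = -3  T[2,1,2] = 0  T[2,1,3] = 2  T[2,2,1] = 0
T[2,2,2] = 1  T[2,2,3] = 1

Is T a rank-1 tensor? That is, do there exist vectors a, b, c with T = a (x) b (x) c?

No

The mode-3 unfolding of T (rows indexed by k, columns by (i,j) = (1,1), (1,2), (2,1), (2,2)) is [[1, 2, -3, 0], [0, -1, 0, 1], [-1, -2, 2, 1]].
There the 3×3 minor on rows k ∈ {1, 2, 3}, columns (i,j) ∈ {(1,1), (1,2), (2,1)} is det [[1, 2, -3], [0, -1, 0], [-1, -2, 2]] = 1 ≠ 0, so this unfolding has rank ≥ 3; CP rank is at least every unfolding rank, so rank(T) ≥ 3.
In particular rank(T) ≥ 3 > 1, so T is not rank-1.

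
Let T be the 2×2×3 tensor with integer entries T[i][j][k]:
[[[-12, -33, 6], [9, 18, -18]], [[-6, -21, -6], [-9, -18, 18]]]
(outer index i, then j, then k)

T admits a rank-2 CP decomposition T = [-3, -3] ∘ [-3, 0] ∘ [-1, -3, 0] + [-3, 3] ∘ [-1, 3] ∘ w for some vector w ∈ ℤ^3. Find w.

w = [-1, -2, 2]

Subtract the known terms from T to get the rank-1 residual R = [-3, 3] ∘ [-1, 3] ∘ w, so R[i,j,k] = a[i]·b[j]·w[k]. Pick indices with nonzero a[0]·b[0] = (-3)·(-1) = 3. Only the fibre through (0,0,·) is needed: R[0,0,:] = T[0,0,:] − Σₗ aₗ[0]bₗ[0]cₗ = [-12, -33, 6] − (-3)·(-3)·[-1, -3, 0] = [-3, -6, 6]. Then w[k] = R[0,0,k] / 3 for each k, giving w = [-3, -6, 6] / 3 = [-1, -2, 2].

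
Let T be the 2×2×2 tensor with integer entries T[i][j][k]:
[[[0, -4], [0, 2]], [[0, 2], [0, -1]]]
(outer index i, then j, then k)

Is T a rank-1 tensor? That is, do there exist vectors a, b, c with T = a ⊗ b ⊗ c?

Yes

The mode-1 fibre T[:,0,1] = [-4, 2] gives a = (2, -1) (primitive direction); the mode-2 fibre T[0,:,1] = [-4, 2] gives b = (2, -1); then c[k] = T[0,0,k] / (a[0]·b[0]) = [0, -4] / 4 = (0, -1).
Expanding (2, -1) ⊗ (2, -1) ⊗ (0, -1) reproduces all 8 entries of T, so T = (2, -1) ⊗ (2, -1) ⊗ (0, -1) and rank(T) ≤ 1.
Equivalently every frontal slice T[:,:,k] is c[k] times the rank-1 matrix (2, -1) ⊗ (2, -1). So T has rank 1 (it is nonzero).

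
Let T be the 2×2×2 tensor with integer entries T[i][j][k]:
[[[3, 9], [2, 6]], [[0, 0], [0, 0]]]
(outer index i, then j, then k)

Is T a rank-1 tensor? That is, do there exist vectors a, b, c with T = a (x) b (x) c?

Yes

If T = a (x) b (x) c then every fibre of T is a multiple of the corresponding factor, so read the factors off the fibres through the nonzero entry T[0,0,0] = 3.
The mode-1 fibre T[:,0,0] = [3, 0] gives a = [1, 0] (primitive direction); the mode-2 fibre T[0,:,0] = [3, 2] gives b = [3, 2]; then c[k] = T[0,0,k] / (a[0]·b[0]) = [3, 9] / 3 = [1, 3].
Expanding [1, 0] (x) [3, 2] (x) [1, 3] reproduces all 8 entries of T, so T = [1, 0] (x) [3, 2] (x) [1, 3] and rank(T) ≤ 1.
Equivalently every frontal slice T[:,:,k] is c[k] times the rank-1 matrix [1, 0] (x) [3, 2]. So T has rank 1 (it is nonzero).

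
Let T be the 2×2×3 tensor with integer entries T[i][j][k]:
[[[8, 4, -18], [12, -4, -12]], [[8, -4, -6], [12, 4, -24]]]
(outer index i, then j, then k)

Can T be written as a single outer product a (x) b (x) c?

The mode-3 unfolding of T (rows indexed by k, columns by (i,j) = (0,0), (0,1), (1,0), (1,1)) is [[8, 12, 8, 12], [4, -4, -4, 4], [-18, -12, -6, -24]].
There the 2×2 minor on rows k ∈ {0, 1}, columns (i,j) ∈ {(0,0), (0,1)} is det [[8, 12], [4, -4]] = -80 ≠ 0, so this unfolding has rank ≥ 2; CP rank is at least every unfolding rank, so rank(T) ≥ 2.
In particular rank(T) ≥ 2 > 1, so T is not rank-1.

No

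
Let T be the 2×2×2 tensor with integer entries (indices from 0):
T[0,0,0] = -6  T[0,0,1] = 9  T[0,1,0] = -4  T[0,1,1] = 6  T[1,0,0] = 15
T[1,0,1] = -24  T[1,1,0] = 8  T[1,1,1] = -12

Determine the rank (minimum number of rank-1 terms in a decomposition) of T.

Lower bound: the mode-2 unfolding of T (rows indexed by j, columns by (i,k) = (0,0), (0,1), (1,0), (1,1)) is [[-6, 9, 15, -24], [-4, 6, 8, -12]].
There the 2×2 minor on rows j ∈ {0, 1}, columns (i,k) ∈ {(0,0), (1,0)} is det [[-6, 15], [-4, 8]] = 12 ≠ 0, so this unfolding has rank ≥ 2; CP rank is at least every unfolding rank, so rank(T) ≥ 2. (This is only a lower bound: in general the CP rank may exceed every unfolding rank, so we still need to exhibit 2 rank-1 terms summing to T.)
Upper bound — finding two terms. Write S_k = T[:,:,k] for the frontal slices: S₀ = [[-6, -4], [15, 8]], S₁ = [[9, 6], [-24, -12]].
If T = a₁ ⊗ b₁ ⊗ c₁ + a₂ ⊗ b₂ ⊗ c₂ then each S_k = c₁[k]·a₁b₁ᵀ + c₂[k]·a₂b₂ᵀ. S₀ and S₁ are linearly independent, so a₁b₁ᵀ and a₂b₂ᵀ must span the same plane of matrices: they are the rank-1 matrices of the form x·S₀ + y·S₁.
det(x·S₀ + y·S₁) is 12·x² − 42·xy + 36·y² = 6·(2·x − 3·y)(x − 2·y), vanishing at (x:y) = (3:2) and (2:1).
M₁ = 3·S₀ + 2·S₁ = [[0, 0], [-3, 0]] = (-3)·[0, 1][1, 0]ᵀ and M₂ = 2·S₀ + S₁ = [[-3, -2], [6, 4]] = −[1, -2][3, 2]ᵀ, so take a₁ = [0, 1], b₁ = [1, 0], a₂ = [1, -2], b₂ = [3, 2].
Each slice is an integer combination of E₁ = a₁b₁ᵀ and E₂ = a₂b₂ᵀ: S₀ = 3·E₁ − 2·E₂, S₁ = −6·E₁ + 3·E₂; reading off coefficients, c₁ = [3, -6] and c₂ = [-2, 3].
Hence T = [0, 1] ⊗ [1, 0] ⊗ [3, -6] + [1, -2] ⊗ [3, 2] ⊗ [-2, 3], so rank(T) ≤ 2.
These bounds meet, so rank(T) = 2.

2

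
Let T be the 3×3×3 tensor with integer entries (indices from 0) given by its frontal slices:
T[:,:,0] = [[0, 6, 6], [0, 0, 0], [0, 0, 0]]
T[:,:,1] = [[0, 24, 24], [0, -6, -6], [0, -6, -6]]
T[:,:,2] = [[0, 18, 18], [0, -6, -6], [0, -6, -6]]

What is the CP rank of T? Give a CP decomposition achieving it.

Lower bound: the mode-1 unfolding of T (rows indexed by i, columns by (j,k) = (0,0), (0,1), (0,2), (1,0), (1,1), (1,2), (2,0), (2,1), (2,2)) is [[0, 0, 0, 6, 24, 18, 6, 24, 18], [0, 0, 0, 0, -6, -6, 0, -6, -6], [0, 0, 0, 0, -6, -6, 0, -6, -6]].
There the 2×2 minor on rows i ∈ {0, 1}, columns (j,k) ∈ {(1,0), (1,1)} is det [[6, 24], [0, -6]] = -36 ≠ 0, so this unfolding has rank ≥ 2; CP rank is at least every unfolding rank, so rank(T) ≥ 2. (This is only a lower bound: in general the CP rank may exceed every unfolding rank, so we still need to exhibit 2 rank-1 terms summing to T.)
Upper bound — finding two terms. Every mode-2 slice of T is a multiple of one matrix: T[:,j,:] = b[j]·M with b = [0, 1, 1] and M = [[6, 24, 18], [0, -6, -6], [0, -6, -6]] (rows indexed by i, columns by k). So it suffices to write M as a sum of two rank-1 matrices.
The rows of M satisfy (row 1) = (row 2), so splitting by rows, M = [1, 0, 0][6, 24, 18]ᵀ + [0, 1, 1][0, -6, -6]ᵀ.
Hence T = [1, 0, 0] ⊗ [0, 1, 1] ⊗ [6, 24, 18] + [0, 1, 1] ⊗ [0, 1, 1] ⊗ [0, -6, -6], so rank(T) ≤ 2.
These bounds meet, so rank(T) = 2.

rank(T) = 2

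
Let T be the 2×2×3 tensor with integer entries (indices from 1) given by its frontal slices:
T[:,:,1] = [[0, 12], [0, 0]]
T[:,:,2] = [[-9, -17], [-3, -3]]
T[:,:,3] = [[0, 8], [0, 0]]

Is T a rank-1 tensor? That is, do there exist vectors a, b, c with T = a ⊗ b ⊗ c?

No

The mode-3 unfolding of T (rows indexed by k, columns by (i,j) = (1,1), (1,2), (2,1), (2,2)) is [[0, 12, 0, 0], [-9, -17, -3, -3], [0, 8, 0, 0]].
There the 2×2 minor on rows k ∈ {1, 2}, columns (i,j) ∈ {(1,1), (1,2)} is det [[0, 12], [-9, -17]] = 108 ≠ 0, so this unfolding has rank ≥ 2; CP rank is at least every unfolding rank, so rank(T) ≥ 2.
In particular rank(T) ≥ 2 > 1, so T is not rank-1.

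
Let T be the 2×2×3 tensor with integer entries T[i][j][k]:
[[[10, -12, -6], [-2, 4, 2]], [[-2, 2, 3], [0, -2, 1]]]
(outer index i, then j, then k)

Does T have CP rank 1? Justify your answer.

The mode-3 unfolding of T (rows indexed by k, columns by (i,j) = (0,0), (0,1), (1,0), (1,1)) is [[10, -2, -2, 0], [-12, 4, 2, -2], [-6, 2, 3, 1]].
There the 3×3 minor on rows k ∈ {0, 1, 2}, columns (i,j) ∈ {(0,0), (0,1), (1,0)} is det [[10, -2, -2], [-12, 4, 2], [-6, 2, 3]] = 32 ≠ 0, so this unfolding has rank ≥ 3; CP rank is at least every unfolding rank, so rank(T) ≥ 3.
In particular rank(T) ≥ 3 > 1, so T is not rank-1.

No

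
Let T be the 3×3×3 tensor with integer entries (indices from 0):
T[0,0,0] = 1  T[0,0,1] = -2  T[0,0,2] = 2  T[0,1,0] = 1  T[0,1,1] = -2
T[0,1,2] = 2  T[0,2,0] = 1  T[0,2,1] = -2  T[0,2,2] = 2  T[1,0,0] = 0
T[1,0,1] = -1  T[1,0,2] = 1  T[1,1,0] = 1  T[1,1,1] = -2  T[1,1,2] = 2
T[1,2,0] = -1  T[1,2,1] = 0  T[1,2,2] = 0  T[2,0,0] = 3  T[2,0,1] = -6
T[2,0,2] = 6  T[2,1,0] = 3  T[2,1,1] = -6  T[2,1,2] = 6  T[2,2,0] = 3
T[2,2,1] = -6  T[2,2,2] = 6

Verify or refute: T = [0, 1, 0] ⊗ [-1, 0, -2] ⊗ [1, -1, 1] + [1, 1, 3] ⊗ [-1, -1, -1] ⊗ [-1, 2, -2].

Reconstruct entrywise from the claimed factors. For example, T[1,1,0] = 1 and Σₗ aₗ[1]bₗ[1]cₗ[0] = (1)·(0)·(1) + (1)·(-1)·(-1) = 1; checking all 27 entries, every one matches. The claim holds.

Yes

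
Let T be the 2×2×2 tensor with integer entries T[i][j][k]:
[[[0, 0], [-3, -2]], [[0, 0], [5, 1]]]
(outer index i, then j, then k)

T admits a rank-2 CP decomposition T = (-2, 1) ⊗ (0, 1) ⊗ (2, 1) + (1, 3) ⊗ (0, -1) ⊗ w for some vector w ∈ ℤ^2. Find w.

Subtract the known terms from T to get the rank-1 residual R = (1, 3) ⊗ (0, -1) ⊗ w, so R[i,j,k] = a[i]·b[j]·w[k]. Pick indices with nonzero a[0]·b[1] = (1)·(-1) = -1. Only the fibre through (0,1,·) is needed: R[0,1,:] = T[0,1,:] − Σₗ aₗ[0]bₗ[1]cₗ = [-3, -2] − (-2)·(1)·(2, 1) = [1, 0]. Then w[k] = R[0,1,k] / -1 for each k, giving w = [1, 0] / -1 = (-1, 0).

w = (-1, 0)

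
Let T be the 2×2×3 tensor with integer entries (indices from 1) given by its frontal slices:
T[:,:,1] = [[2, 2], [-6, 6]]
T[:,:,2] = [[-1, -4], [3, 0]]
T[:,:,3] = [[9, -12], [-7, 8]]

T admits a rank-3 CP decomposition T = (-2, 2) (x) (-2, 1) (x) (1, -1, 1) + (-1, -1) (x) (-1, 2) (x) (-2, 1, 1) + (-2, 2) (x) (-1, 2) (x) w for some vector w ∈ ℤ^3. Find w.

w = (0, 1, 2)

Subtract the known terms from T to get the rank-1 residual R = (-2, 2) (x) (-1, 2) (x) w, so R[i,j,k] = a[i]·b[j]·w[k]. Pick indices with nonzero a[1]·b[1] = (-2)·(-1) = 2. Only the fibre through (1,1,·) is needed: R[1,1,:] = T[1,1,:] − Σₗ aₗ[1]bₗ[1]cₗ = [2, -1, 9] − (-2)·(-2)·(1, -1, 1) − (-1)·(-1)·(-2, 1, 1) = [0, 2, 4]. Then w[k] = R[1,1,k] / 2 for each k, giving w = [0, 2, 4] / 2 = (0, 1, 2).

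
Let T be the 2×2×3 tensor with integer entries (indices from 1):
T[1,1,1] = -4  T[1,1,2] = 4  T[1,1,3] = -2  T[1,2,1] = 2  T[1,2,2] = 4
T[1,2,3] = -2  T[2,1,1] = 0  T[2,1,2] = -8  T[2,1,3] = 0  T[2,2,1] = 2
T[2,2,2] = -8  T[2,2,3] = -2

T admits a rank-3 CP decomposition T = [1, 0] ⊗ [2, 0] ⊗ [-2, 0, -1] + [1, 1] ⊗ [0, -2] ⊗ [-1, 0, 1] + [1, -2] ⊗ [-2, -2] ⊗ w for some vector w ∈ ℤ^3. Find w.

w = [0, -2, 0]

Subtract the known terms from T to get the rank-1 residual R = [1, -2] ⊗ [-2, -2] ⊗ w, so R[i,j,k] = a[i]·b[j]·w[k]. Pick indices with nonzero a[1]·b[1] = (1)·(-2) = -2. Only the fibre through (1,1,·) is needed: R[1,1,:] = T[1,1,:] − Σₗ aₗ[1]bₗ[1]cₗ = [-4, 4, -2] − (1)·(2)·[-2, 0, -1] − (1)·(0)·[-1, 0, 1] = [0, 4, 0]. Then w[k] = R[1,1,k] / -2 for each k, giving w = [0, 4, 0] / -2 = [0, -2, 0].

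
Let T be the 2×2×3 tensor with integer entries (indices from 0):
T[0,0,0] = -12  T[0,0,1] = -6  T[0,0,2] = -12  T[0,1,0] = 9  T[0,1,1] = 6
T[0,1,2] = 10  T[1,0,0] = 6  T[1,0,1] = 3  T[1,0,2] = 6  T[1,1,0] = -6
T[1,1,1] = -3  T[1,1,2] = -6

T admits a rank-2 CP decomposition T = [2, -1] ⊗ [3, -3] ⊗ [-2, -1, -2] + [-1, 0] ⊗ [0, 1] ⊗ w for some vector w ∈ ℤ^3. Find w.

w = [3, 0, 2]

Subtract the known terms from T to get the rank-1 residual R = [-1, 0] ⊗ [0, 1] ⊗ w, so R[i,j,k] = a[i]·b[j]·w[k]. Pick indices with nonzero a[0]·b[1] = (-1)·(1) = -1. Only the fibre through (0,1,·) is needed: R[0,1,:] = T[0,1,:] − Σₗ aₗ[0]bₗ[1]cₗ = [9, 6, 10] − (2)·(-3)·[-2, -1, -2] = [-3, 0, -2]. Then w[k] = R[0,1,k] / -1 for each k, giving w = [-3, 0, -2] / -1 = [3, 0, 2].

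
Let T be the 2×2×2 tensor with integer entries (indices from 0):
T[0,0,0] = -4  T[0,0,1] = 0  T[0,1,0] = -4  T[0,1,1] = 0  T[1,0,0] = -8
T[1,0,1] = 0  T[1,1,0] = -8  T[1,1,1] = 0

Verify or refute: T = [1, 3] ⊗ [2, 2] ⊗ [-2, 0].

No

Reconstruct entry (1,0,0) from the claimed factors: Σₗ aₗ[1]bₗ[0]cₗ[0] = (3)·(2)·(-2) = -12, but T[1,0,0] = -8. The claim is false.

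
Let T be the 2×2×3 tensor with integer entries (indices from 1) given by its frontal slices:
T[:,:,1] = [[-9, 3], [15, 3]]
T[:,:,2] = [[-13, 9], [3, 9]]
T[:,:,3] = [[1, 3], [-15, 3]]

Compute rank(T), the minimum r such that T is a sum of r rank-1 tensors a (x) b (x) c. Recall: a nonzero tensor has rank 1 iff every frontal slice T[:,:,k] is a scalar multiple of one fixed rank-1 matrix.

Lower bound: the mode-1 unfolding of T (rows indexed by i, columns by (j,k) = (1,1), (1,2), (1,3), (2,1), (2,2), (2,3)) is [[-9, -13, 1, 3, 9, 3], [15, 3, -15, 3, 9, 3]].
There the 2×2 minor on rows i ∈ {1, 2}, columns (j,k) ∈ {(1,1), (1,2)} is det [[-9, -13], [15, 3]] = 168 ≠ 0, so this unfolding has rank ≥ 2; CP rank is at least every unfolding rank, so rank(T) ≥ 2. (Unfolding ranks only ever bound the CP rank from below — rank(T) can be strictly larger than all of them — so the matching upper bound has to come from an explicit 2-term decomposition.)
Upper bound — finding two terms. Write S_k = T[:,:,k] for the frontal slices: S₁ = [[-9, 3], [15, 3]], S₂ = [[-13, 9], [3, 9]], S₃ = [[1, 3], [-15, 3]].
If T = a₁ (x) b₁ (x) c₁ + a₂ (x) b₂ (x) c₂ then each S_k = c₁[k]·a₁b₁ᵀ + c₂[k]·a₂b₂ᵀ. S₁ and S₂ are linearly independent, so a₁b₁ᵀ and a₂b₂ᵀ must span the same plane of matrices: they are the rank-1 matrices of the form x·S₁ + y·S₂.
det(x·S₁ + y·S₂) is −72·x² − 264·xy − 144·y² = (-24)·(x + 3·y)(3·x + 2·y), vanishing at (x:y) = (3:-1) and (2:-3).
M₁ = 3·S₁ − S₂ = [[-14, 0], [42, 0]] = (-14)·[1, -3][1, 0]ᵀ and M₂ = 2·S₁ − 3·S₂ = [[21, -21], [21, -21]] = 21·[1, 1][1, -1]ᵀ, so take a₁ = [1, -3], b₁ = [1, 0], a₂ = [1, 1], b₂ = [1, -1].
Each slice is an integer combination of E₁ = a₁b₁ᵀ and E₂ = a₂b₂ᵀ: S₁ = −6·E₁ − 3·E₂, S₂ = −4·E₁ − 9·E₂, S₃ = 4·E₁ − 3·E₂; reading off coefficients, c₁ = [-6, -4, 4] and c₂ = [-3, -9, -3].
Hence T = [1, -3] (x) [1, 0] (x) [-6, -4, 4] + [1, 1] (x) [1, -1] (x) [-3, -9, -3], so rank(T) ≤ 2.
These bounds meet, so rank(T) = 2.

2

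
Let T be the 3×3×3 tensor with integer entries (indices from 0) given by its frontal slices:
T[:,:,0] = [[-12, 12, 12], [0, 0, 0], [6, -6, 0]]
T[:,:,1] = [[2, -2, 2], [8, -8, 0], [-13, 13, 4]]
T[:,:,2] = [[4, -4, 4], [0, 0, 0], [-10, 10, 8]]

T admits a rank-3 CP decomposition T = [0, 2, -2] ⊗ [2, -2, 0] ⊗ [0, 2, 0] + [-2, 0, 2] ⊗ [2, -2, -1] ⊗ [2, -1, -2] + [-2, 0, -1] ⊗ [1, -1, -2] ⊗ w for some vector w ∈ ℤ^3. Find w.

Subtract the known terms from T to get the rank-1 residual R = [-2, 0, -1] ⊗ [1, -1, -2] ⊗ w, so R[i,j,k] = a[i]·b[j]·w[k]. Pick indices with nonzero a[0]·b[0] = (-2)·(1) = -2. Only the fibre through (0,0,·) is needed: R[0,0,:] = T[0,0,:] − Σₗ aₗ[0]bₗ[0]cₗ = [-12, 2, 4] − (0)·(2)·[0, 2, 0] − (-2)·(2)·[2, -1, -2] = [-4, -2, -4]. Then w[k] = R[0,0,k] / -2 for each k, giving w = [-4, -2, -4] / -2 = [2, 1, 2].

w = [2, 1, 2]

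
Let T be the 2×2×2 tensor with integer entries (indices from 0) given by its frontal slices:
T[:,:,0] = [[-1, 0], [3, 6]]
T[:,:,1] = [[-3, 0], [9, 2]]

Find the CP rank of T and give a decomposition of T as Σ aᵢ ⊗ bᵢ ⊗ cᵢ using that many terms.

rank(T) = 2

Lower bound: the mode-2 unfolding of T (rows indexed by j, columns by (i,k) = (0,0), (0,1), (1,0), (1,1)) is [[-1, -3, 3, 9], [0, 0, 6, 2]].
There the 2×2 minor on rows j ∈ {0, 1}, columns (i,k) ∈ {(0,0), (1,0)} is det [[-1, 3], [0, 6]] = -6 ≠ 0, so this unfolding has rank ≥ 2; CP rank is at least every unfolding rank, so rank(T) ≥ 2. (Flattening ranks never certify an upper bound on CP rank; for that we must actually write T with 2 rank-1 terms.)
Upper bound — finding two terms. Write S_k = T[:,:,k] for the frontal slices: S₀ = [[-1, 0], [3, 6]], S₁ = [[-3, 0], [9, 2]].
If T = a₁ ⊗ b₁ ⊗ c₁ + a₂ ⊗ b₂ ⊗ c₂ then each S_k = c₁[k]·a₁b₁ᵀ + c₂[k]·a₂b₂ᵀ. S₀ and S₁ are linearly independent, so a₁b₁ᵀ and a₂b₂ᵀ must span the same plane of matrices: they are the rank-1 matrices of the form x·S₀ + y·S₁.
det(x·S₀ + y·S₁) is −6·x² − 20·xy − 6·y² = (-2)·(x + 3·y)(3·x + y), vanishing at (x:y) = (3:-1) and (1:-3).
M₁ = 3·S₀ − S₁ = [[0, 0], [0, 16]] = 16·[0, 1][0, 1]ᵀ and M₂ = S₀ − 3·S₁ = [[8, 0], [-24, 0]] = 8·[1, -3][1, 0]ᵀ, so take a₁ = [0, 1], b₁ = [0, 1], a₂ = [1, -3], b₂ = [1, 0].
Each slice is an integer combination of E₁ = a₁b₁ᵀ and E₂ = a₂b₂ᵀ: S₀ = 6·E₁ − E₂, S₁ = 2·E₁ − 3·E₂; reading off coefficients, c₁ = [6, 2] and c₂ = [-1, -3].
Hence T = [0, 1] ⊗ [0, 1] ⊗ [6, 2] + [1, -3] ⊗ [1, 0] ⊗ [-1, -3], so rank(T) ≤ 2.
These bounds meet, so rank(T) = 2.
Check entry T[1,1,0] = 6: (1)·(1)·(6) + (-3)·(0)·(-1) = 6.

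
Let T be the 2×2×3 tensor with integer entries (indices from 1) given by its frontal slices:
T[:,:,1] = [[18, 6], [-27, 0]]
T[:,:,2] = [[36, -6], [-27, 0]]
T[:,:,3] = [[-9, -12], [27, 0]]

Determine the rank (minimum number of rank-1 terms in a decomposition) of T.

Lower bound: the mode-3 unfolding of T (rows indexed by k, columns by (i,j) = (1,1), (1,2), (2,1), (2,2)) is [[18, 6, -27, 0], [36, -6, -27, 0], [-9, -12, 27, 0]].
There the 2×2 minor on rows k ∈ {1, 2}, columns (i,j) ∈ {(1,1), (1,2)} is det [[18, 6], [36, -6]] = -324 ≠ 0, so this unfolding has rank ≥ 2; CP rank is at least every unfolding rank, so rank(T) ≥ 2. (Unfolding ranks only ever bound the CP rank from below — rank(T) can be strictly larger than all of them — so the matching upper bound has to come from an explicit 2-term decomposition.)
Upper bound — finding two terms. Write S_k = T[:,:,k] for the frontal slices: S₁ = [[18, 6], [-27, 0]], S₂ = [[36, -6], [-27, 0]], S₃ = [[-9, -12], [27, 0]].
If T = a₁ (x) b₁ (x) c₁ + a₂ (x) b₂ (x) c₂ then each S_k = c₁[k]·a₁b₁ᵀ + c₂[k]·a₂b₂ᵀ. S₁ and S₂ are linearly independent, so a₁b₁ᵀ and a₂b₂ᵀ must span the same plane of matrices: they are the rank-1 matrices of the form x·S₁ + y·S₂.
det(x·S₁ + y·S₂) is 162·x² − 162·y² = 162·(x − y)(x + y), vanishing at (x:y) = (1:1) and (1:-1).
M₁ = S₁ + S₂ = [[54, 0], [-54, 0]] = 54·[1, -1][1, 0]ᵀ and M₂ = S₁ − S₂ = [[-18, 12], [0, 0]] = (-6)·[1, 0][3, -2]ᵀ, so take a₁ = [1, -1], b₁ = [1, 0], a₂ = [1, 0], b₂ = [3, -2].
Each slice is an integer combination of E₁ = a₁b₁ᵀ and E₂ = a₂b₂ᵀ: S₁ = 27·E₁ − 3·E₂, S₂ = 27·E₁ + 3·E₂, S₃ = −27·E₁ + 6·E₂; reading off coefficients, c₁ = [27, 27, -27] and c₂ = [-3, 3, 6].
Hence T = [1, -1] (x) [1, 0] (x) [27, 27, -27] + [1, 0] (x) [3, -2] (x) [-3, 3, 6], so rank(T) ≤ 2.
These bounds meet, so rank(T) = 2.

2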